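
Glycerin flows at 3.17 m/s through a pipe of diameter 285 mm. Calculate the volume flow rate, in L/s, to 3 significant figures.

Q = A·v = 0.0638 m² × 3.17 m/s = 0.202 m³/s.
Converting: 0.202 m³/s × 1000 = 202 L/s.

Q = 202 L/s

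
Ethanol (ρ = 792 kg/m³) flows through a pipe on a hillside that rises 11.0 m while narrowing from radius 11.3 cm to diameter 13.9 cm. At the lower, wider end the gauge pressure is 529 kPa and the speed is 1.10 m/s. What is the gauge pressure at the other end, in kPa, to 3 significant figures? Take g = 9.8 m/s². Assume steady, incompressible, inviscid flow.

Mass conservation (A₁v₁ = A₂v₂) gives v₂ = 1.10 × 401/152 = 2.91 m/s.
Energy conservation along the streamline gives P₂ = P₁ − ½ρ(v₂² − v₁²) − ρg(h₂ − h₁).
P₂ = 529000 + ½·792·(1.10² − 2.91²) − 792·9.8·(+11.0) = 529000 + (-2870) − (85400) = 441000 Pa.

P₂ ≈ 441 kPa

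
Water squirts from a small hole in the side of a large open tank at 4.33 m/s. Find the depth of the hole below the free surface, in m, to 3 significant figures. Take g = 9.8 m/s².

For a small hole in a large open tank, ½v² = gh, giving h = v²/(2g).
h = 4.33²/(2·9.8) = 18.7/19.60 = 0.957 m.

0.957 m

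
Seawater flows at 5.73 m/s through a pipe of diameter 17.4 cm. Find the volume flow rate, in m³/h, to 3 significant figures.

Q ≈ 491 m³/h

Q = A·v = 0.0238 m² × 5.73 m/s = 0.136 m³/s.
Converting: 0.136 m³/s × 3600 = 491 m³/h.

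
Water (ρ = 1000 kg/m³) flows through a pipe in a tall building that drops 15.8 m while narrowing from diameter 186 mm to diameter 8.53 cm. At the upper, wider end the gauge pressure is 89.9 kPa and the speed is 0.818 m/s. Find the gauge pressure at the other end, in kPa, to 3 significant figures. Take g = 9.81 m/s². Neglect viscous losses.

P₂ ≈ 238 kPa

Continuity gives A₁v₁ = A₂v₂, so v₂ = (272 cm²)/(57.1 cm²) × 0.818 m/s = 3.89 m/s.
Energy conservation along the streamline gives P₂ = P₁ − ½ρ(v₂² − v₁²) − ρg(h₂ − h₁).
P₂ = 89900 + ½·1000·(0.818² − 3.89²) − 1000·9.81·(−15.8) = 89900 + (-7230) − (-155000) = 238000 Pa.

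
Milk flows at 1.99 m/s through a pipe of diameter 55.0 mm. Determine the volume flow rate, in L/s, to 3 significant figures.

Q = A·v = 0.00238 m² × 1.99 m/s = 0.00473 m³/s.
Converting: 0.00473 m³/s × 1000 = 4.73 L/s.

Q = 4.73 L/s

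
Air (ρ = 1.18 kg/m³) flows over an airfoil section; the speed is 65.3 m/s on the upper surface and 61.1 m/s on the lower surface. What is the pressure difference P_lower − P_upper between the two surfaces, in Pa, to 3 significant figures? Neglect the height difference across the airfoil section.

ΔP ≈ 313 Pa

The pressure is lower where the speed is higher: ΔP = ½ρ(v_up² − v_low²).
ΔP = ½·1.18·(65.3² − 61.1²) = 313 Pa.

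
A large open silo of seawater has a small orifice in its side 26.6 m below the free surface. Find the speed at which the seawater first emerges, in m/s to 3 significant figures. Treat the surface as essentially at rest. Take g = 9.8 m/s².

v = 22.8 m/s

The surface is effectively still and both ends are open, so ½v² = gh and v = √(2·9.8·26.6) = 22.8 m/s.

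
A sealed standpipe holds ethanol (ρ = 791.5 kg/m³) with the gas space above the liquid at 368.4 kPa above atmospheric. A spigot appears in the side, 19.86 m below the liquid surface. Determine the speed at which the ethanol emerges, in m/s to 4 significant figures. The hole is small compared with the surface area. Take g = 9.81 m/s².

36.34 m/s

Take point 1 at the surface (v₁ ≈ 0) and point 2 at the hole (at atmospheric pressure). Bernoulli: P₁ + ρg h = P_atm + ½ρv₂².
With P₁ − P_atm = 368400 Pa, v₂ = √(2gh + 2ΔP/ρ) = √(2·9.81·19.86 + 2·368400/791.5) = 36.34 m/s.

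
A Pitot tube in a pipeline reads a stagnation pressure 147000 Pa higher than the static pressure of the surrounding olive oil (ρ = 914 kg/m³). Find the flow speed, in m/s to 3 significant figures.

At the stagnation point the flow is brought to rest, so Bernoulli gives P_stag − P_static = ½ρv².
v = √(2ΔP/ρ) = √(2·147000/914) = 17.9 m/s.

v ≈ 17.9 m/s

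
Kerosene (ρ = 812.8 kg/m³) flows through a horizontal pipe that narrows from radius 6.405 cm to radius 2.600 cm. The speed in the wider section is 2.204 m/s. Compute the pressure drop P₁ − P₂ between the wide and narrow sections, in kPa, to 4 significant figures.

The volume flow rate is constant, so v₂ = (A₁/A₂)v₁ = (128.9/21.24)·2.204 = 13.38 m/s.
Along the horizontal streamline, P + ½ρv² is constant.
P₁ − P₂ = ½·812.8·(13.38² − 2.204²) = ½·812.8·174.0 = 70730 Pa.

70.73 kPa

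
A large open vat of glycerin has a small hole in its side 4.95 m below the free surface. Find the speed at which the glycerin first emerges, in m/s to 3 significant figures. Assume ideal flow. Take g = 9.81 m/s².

With the surface at rest and both surface and jet at atmospheric pressure, Bernoulli gives ρg h = ½ρv², so v = √(2gh) = √(2·9.81·4.95) = 9.85 m/s.

9.85 m/s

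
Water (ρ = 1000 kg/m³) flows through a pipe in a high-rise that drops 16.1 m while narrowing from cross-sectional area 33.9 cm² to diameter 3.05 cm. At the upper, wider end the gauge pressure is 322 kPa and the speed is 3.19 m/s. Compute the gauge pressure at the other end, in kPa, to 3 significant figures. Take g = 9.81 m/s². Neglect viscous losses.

375 kPa

The volume flow rate is constant, so v₂ = (A₁/A₂)v₁ = (33.9/7.31)·3.19 = 14.8 m/s.
Energy conservation along the streamline gives P₂ = P₁ − ½ρ(v₂² − v₁²) − ρg(h₂ − h₁).
P₂ = 322000 + ½·1000·(3.19² − 14.8²) − 1000·9.81·(−16.1) = 322000 + (-104000) − (-158000) = 375000 Pa.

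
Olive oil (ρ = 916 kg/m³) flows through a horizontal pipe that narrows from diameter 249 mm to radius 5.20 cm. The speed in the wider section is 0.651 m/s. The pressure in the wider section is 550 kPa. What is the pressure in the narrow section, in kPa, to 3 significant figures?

By continuity, v₂ = v₁·A₁/A₂ = 0.651·(487/84.9) = 3.73 m/s.
The pipe is horizontal, so Bernoulli reduces to P₁ + ½ρv₁² = P₂ + ½ρv₂².
P₂ = P₁ − ½ρ(v₂² − v₁²) = 550000 − ½·916·(3.73² − 0.651²) = 550000 − 6180 = 544000 Pa.

544 kPa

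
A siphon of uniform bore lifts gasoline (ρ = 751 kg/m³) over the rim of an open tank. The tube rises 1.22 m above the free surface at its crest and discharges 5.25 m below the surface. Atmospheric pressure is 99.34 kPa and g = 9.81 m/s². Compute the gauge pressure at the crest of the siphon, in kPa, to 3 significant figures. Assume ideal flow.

-47.7 kPa

The outlet speed comes from Torricelli: v = √(2g·5.25) = 10.1 m/s.
With constant cross-section the crest speed equals v; applying Bernoulli from the surface up to the crest, P_top = P_atm − ½ρv² − ρg·h_top.
P_top = 99340 − ½·751·10.1² − 751·9.81·1.22 = 51700 Pa. So P_gauge = P_top − P_atm = -47700 Pa.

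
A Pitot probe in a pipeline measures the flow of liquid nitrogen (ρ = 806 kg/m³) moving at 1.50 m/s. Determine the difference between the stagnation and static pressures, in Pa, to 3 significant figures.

At the stagnation point the flow is brought to rest, so Bernoulli gives P_stag − P_static = ½ρv².
ΔP = ½·806·1.50² = 907 Pa.

ΔP = 907 Pa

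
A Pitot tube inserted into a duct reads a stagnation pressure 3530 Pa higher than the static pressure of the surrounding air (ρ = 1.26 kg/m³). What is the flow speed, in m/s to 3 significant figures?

v ≈ 74.9 m/s

The dynamic pressure equals the rise in static pressure at the stagnation point: ΔP = ½ρv².
v = √(2ΔP/ρ) = √(2·3530/1.26) = 74.9 m/s.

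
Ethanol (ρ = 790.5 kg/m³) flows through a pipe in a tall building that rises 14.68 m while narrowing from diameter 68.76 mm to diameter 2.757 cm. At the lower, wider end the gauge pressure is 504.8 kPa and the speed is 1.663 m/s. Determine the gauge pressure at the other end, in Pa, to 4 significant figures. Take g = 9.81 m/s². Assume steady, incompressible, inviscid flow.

P₂ ≈ 349800 Pa

Mass conservation (A₁v₁ = A₂v₂) gives v₂ = 1.663 × 37.13/5.970 = 10.34 m/s.
Applying Bernoulli between the two ends and solving for P₂: P₂ = P₁ + ½ρ(v₁² − v₂²) − ρgΔh.
P₂ = 504800 + ½·790.5·(1.663² − 10.34²) − 790.5·9.81·(+14.68) = 504800 + (-41200) − (113800) = 349800 Pa.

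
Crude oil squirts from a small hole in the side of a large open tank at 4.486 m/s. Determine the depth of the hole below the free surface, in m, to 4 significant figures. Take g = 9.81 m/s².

Inverting v = √(2gh) gives h = v² / 2g.
h = 4.486²/(2·9.81) = 20.12/19.62 = 1.026 m.

h ≈ 1.026 m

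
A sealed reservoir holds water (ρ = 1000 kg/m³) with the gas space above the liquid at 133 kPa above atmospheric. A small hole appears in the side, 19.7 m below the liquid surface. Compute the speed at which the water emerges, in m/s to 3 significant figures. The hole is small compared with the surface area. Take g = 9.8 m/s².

25.5 m/s

Take point 1 at the surface (v₁ ≈ 0) and point 2 at the hole (at atmospheric pressure). Bernoulli: P₁ + ρg h = P_atm + ½ρv₂².
With P₁ − P_atm = 133000 Pa, v₂ = √(2gh + 2ΔP/ρ) = √(2·9.8·19.7 + 2·133000/1000) = 25.5 m/s.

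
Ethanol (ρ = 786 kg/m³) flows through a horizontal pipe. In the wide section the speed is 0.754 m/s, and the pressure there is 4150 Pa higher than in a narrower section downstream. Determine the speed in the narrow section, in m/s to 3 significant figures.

Horizontal Bernoulli: P₁ + ½ρv₁² = P₂ + ½ρv₂², so v₂² = v₁² + 2(P₁ − P₂)/ρ.
v₂ = √(0.754² + 2·4150/786) = √(0.569 + 10.6) = 3.34 m/s.

v₂ = 3.34 m/s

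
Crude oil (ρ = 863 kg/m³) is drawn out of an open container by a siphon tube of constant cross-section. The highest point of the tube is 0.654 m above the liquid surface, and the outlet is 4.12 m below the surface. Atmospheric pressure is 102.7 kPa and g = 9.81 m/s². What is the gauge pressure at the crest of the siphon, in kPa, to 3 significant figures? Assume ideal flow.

P_gauge ≈ -40.4 kPa

From the surface to the outlet (both open to atmosphere, surface at rest): v = √(2g·h_out) = √(2·9.81·4.12) = 8.99 m/s.
Continuity keeps v the same throughout the tube; from surface to crest, P_atm + 0 = P_top + ½ρv² + ρg·h_top.
P_top = 102700 − ½·863·8.99² − 863·9.81·0.654 = 62300 Pa. So P_gauge = P_top − P_atm = -40400 Pa.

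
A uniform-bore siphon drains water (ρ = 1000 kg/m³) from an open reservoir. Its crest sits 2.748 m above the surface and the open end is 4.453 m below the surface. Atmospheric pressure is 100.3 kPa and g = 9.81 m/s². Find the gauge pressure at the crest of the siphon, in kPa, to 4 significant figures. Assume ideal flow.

-70.64 kPa

The outlet speed comes from Torricelli: v = √(2g·4.453) = 9.347 m/s.
Continuity keeps v the same throughout the tube; from surface to crest, P_atm + 0 = P_top + ½ρv² + ρg·h_top.
P_top = 100300 − ½·1000·9.347² − 1000·9.81·2.748 = 29660 Pa. So P_gauge = P_top − P_atm = -70640 Pa.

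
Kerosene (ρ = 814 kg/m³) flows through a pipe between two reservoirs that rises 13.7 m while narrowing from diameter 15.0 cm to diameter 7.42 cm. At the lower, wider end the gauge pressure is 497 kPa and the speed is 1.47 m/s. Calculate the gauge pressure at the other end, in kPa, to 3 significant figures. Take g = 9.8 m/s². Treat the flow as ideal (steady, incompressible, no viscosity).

P₂ ≈ 374 kPa

Mass conservation (A₁v₁ = A₂v₂) gives v₂ = 1.47 × 177/43.2 = 6.01 m/s.
Bernoulli: P₁ + ½ρv₁² + ρg h₁ = P₂ + ½ρv₂² + ρg h₂, so P₂ = P₁ + ½ρ(v₁² − v₂²) − ρg(h₂ − h₁).
P₂ = 497000 + ½·814·(1.47² − 6.01²) − 814·9.8·(+13.7) = 497000 + (-13800) − (109000) = 374000 Pa.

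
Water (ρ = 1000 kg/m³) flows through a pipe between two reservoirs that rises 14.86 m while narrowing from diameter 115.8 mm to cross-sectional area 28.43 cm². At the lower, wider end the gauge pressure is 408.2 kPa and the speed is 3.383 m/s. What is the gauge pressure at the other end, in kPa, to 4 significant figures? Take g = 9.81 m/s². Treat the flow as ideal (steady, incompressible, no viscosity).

Mass conservation (A₁v₁ = A₂v₂) gives v₂ = 3.383 × 105.3/28.43 = 12.53 m/s.
Applying Bernoulli between the two ends and solving for P₂: P₂ = P₁ + ½ρ(v₁² − v₂²) − ρgΔh.
P₂ = 408200 + ½·1000·(3.383² − 12.53²) − 1000·9.81·(+14.86) = 408200 + (-72810) − (145800) = 189600 Pa.

P₂ ≈ 189.6 kPa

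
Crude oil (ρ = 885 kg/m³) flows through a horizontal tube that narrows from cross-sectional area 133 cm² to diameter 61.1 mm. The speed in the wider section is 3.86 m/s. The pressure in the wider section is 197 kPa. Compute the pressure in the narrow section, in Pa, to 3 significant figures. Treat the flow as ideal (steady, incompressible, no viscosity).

P₂ ≈ 67900 Pa

The volume flow rate is constant, so v₂ = (A₁/A₂)v₁ = (133/29.3)·3.86 = 17.5 m/s.
Bernoulli (h₁ = h₂): P₁ − P₂ = ½ρ(v₂² − v₁²).
P₂ = P₁ − ½ρ(v₂² − v₁²) = 197000 − ½·885·(17.5² − 3.86²) = 197000 − 129000 = 67900 Pa.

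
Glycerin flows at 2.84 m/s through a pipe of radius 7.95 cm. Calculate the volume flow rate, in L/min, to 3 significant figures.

Q = A·v = 0.0199 m² × 2.84 m/s = 0.0564 m³/s.
Converting: 0.0564 m³/s × 60000 = 3380 L/min.

Q ≈ 3380 L/min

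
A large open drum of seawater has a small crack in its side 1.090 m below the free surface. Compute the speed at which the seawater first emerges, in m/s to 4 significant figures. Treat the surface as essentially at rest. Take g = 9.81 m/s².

v = 4.624 m/s

Torricelli's result v = √(2gh) gives v = √(2·9.81·1.090) = 4.624 m/s.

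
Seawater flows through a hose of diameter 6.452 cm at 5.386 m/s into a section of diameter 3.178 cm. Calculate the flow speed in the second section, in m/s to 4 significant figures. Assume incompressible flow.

By continuity, v₂ = v₁·A₁/A₂ = 5.386·(32.69/7.932) = 22.20 m/s.

v₂ = 22.20 m/s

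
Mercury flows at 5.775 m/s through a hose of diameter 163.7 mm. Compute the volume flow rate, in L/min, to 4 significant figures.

Q ≈ 7293 L/min

Q = A·v = 0.02105 m² × 5.775 m/s = 0.1215 m³/s.
Converting: 0.1215 m³/s × 60000 = 7293 L/min.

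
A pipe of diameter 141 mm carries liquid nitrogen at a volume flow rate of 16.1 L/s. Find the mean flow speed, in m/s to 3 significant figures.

1.03 m/s

Q = 16.1 L/s = 0.0161 m³/s.
v = Q/A = 0.0161 / 0.0156 = 1.03 m/s.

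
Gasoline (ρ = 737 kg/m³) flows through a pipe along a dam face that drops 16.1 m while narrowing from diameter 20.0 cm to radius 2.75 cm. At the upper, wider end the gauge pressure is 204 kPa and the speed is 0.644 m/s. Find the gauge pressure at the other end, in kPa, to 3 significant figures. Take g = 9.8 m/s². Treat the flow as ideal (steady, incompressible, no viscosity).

P₂ ≈ 294 kPa

Mass conservation (A₁v₁ = A₂v₂) gives v₂ = 0.644 × 314/23.8 = 8.52 m/s.
Energy conservation along the streamline gives P₂ = P₁ − ½ρ(v₂² − v₁²) − ρg(h₂ − h₁).
P₂ = 204000 + ½·737·(0.644² − 8.52²) − 737·9.8·(−16.1) = 204000 + (-26600) − (-116000) = 294000 Pa.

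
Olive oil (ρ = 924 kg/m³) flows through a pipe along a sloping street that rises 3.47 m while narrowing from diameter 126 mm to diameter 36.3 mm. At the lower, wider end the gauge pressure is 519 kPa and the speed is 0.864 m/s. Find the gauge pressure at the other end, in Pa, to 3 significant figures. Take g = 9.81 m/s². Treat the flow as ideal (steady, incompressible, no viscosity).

By continuity, v₂ = v₁·A₁/A₂ = 0.864·(125/10.3) = 10.4 m/s.
Bernoulli: P₁ + ½ρv₁² + ρg h₁ = P₂ + ½ρv₂² + ρg h₂, so P₂ = P₁ + ½ρ(v₁² − v₂²) − ρg(h₂ − h₁).
P₂ = 519000 + ½·924·(0.864² − 10.4²) − 924·9.81·(+3.47) = 519000 + (-49700) − (31500) = 438000 Pa.

P₂ = 438000 Pa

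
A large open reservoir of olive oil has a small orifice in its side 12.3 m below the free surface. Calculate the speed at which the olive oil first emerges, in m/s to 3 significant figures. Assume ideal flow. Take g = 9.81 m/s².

Bernoulli from surface to hole (P equal, v_surface ≈ 0): v = √(2gh) = √(2×9.81×12.3) = 15.5 m/s.

v ≈ 15.5 m/s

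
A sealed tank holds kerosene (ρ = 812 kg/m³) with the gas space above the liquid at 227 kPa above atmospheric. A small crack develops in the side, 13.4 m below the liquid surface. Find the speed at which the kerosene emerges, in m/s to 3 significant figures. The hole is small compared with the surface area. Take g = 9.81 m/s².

Take point 1 at the surface (v₁ ≈ 0) and point 2 at the hole (at atmospheric pressure). Bernoulli: P₁ + ρg h = P_atm + ½ρv₂².
With P₁ − P_atm = 227000 Pa, v₂ = √(2gh + 2ΔP/ρ) = √(2·9.81·13.4 + 2·227000/812) = 28.7 m/s.

28.7 m/s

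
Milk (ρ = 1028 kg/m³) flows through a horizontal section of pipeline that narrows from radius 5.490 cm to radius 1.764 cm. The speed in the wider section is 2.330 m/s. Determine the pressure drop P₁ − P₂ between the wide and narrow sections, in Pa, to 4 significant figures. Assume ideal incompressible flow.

ΔP ≈ 259000 Pa

Mass conservation (A₁v₁ = A₂v₂) gives v₂ = 2.330 × 94.69/9.776 = 22.57 m/s.
The pipe is horizontal, so Bernoulli reduces to P₁ + ½ρv₁² = P₂ + ½ρv₂².
P₁ − P₂ = ½·1028·(22.57² − 2.330²) = ½·1028·503.9 = 259000 Pa.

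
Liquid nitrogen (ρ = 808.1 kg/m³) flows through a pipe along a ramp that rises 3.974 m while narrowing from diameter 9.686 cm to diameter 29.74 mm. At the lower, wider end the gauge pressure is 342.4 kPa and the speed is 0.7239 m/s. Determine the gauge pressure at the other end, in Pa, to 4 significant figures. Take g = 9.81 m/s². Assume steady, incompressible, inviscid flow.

P₂ = 287300 Pa

By continuity, v₂ = v₁·A₁/A₂ = 0.7239·(73.68/6.947) = 7.679 m/s.
Bernoulli: P₁ + ½ρv₁² + ρg h₁ = P₂ + ½ρv₂² + ρg h₂, so P₂ = P₁ + ½ρ(v₁² − v₂²) − ρg(h₂ − h₁).
P₂ = 342400 + ½·808.1·(0.7239² − 7.679²) − 808.1·9.81·(+3.974) = 342400 + (-23610) − (31500) = 287300 Pa.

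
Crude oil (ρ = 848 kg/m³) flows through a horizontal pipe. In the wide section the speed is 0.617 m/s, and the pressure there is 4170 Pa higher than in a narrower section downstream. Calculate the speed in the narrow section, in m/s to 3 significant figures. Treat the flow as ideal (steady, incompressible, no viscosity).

v₂ ≈ 3.20 m/s

Along the level pipe P + ½ρv² is conserved, hence v₂² = v₁² + 2(P₁ − P₂)/ρ.
v₂ = √(0.617² + 2·4170/848) = √(0.381 + 9.83) = 3.20 m/s.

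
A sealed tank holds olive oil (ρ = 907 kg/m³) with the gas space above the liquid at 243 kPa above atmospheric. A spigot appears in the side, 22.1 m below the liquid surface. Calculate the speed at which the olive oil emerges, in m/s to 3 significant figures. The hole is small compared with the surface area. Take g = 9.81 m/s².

v = 31.1 m/s

Take point 1 at the surface (v₁ ≈ 0) and point 2 at the hole (at atmospheric pressure). Bernoulli: P₁ + ρg h = P_atm + ½ρv₂².
With P₁ − P_atm = 243000 Pa, v₂ = √(2gh + 2ΔP/ρ) = √(2·9.81·22.1 + 2·243000/907) = 31.1 m/s.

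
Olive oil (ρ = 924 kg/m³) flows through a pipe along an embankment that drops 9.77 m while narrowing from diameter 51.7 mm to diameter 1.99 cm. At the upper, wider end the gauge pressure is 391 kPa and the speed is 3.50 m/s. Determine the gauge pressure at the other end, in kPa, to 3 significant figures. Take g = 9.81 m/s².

P₂ ≈ 227 kPa

Continuity gives A₁v₁ = A₂v₂, so v₂ = (21.0 cm²)/(3.11 cm²) × 3.50 m/s = 23.6 m/s.
Energy conservation along the streamline gives P₂ = P₁ − ½ρ(v₂² − v₁²) − ρg(h₂ − h₁).
P₂ = 391000 + ½·924·(3.50² − 23.6²) − 924·9.81·(−9.77) = 391000 + (-252000) − (-88600) = 227000 Pa.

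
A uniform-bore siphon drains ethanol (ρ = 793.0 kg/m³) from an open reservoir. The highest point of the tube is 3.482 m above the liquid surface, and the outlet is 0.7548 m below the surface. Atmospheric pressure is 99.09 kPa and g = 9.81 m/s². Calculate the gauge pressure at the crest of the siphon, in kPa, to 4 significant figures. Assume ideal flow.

Bernoulli surface→outlet gives ½v² = g·h_out, so v = √(2·9.81·0.7548) = 3.848 m/s.
The bore is uniform, so the speed at the crest is the same v. Bernoulli surface→crest: P_atm = P_top + ½ρv² + ρg·h_top.
P_top = 99090 − ½·793.0·3.848² − 793.0·9.81·3.482 = 66130 Pa. So P_gauge = P_top − P_atm = -32960 Pa.

P_gauge = -32.96 kPa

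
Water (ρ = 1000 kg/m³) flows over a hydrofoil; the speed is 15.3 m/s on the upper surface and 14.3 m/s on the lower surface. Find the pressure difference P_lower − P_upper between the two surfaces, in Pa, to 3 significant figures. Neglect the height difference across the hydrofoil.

The pressure is lower where the speed is higher: ΔP = ½ρ(v_up² − v_low²).
ΔP = ½·1000·(15.3² − 14.3²) = 14800 Pa.

ΔP ≈ 14800 Pa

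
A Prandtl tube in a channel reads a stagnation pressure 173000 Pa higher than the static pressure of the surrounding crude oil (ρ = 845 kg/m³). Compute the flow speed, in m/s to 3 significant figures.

v ≈ 20.2 m/s

Bernoulli between the free stream and the stagnation point: ½ρv² = P_stag − P_static.
v = √(2ΔP/ρ) = √(2·173000/845) = 20.2 m/s.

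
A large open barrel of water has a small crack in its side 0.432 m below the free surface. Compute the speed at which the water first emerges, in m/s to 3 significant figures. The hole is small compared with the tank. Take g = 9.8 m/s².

Torricelli's result v = √(2gh) gives v = √(2·9.8·0.432) = 2.91 m/s.

v = 2.91 m/s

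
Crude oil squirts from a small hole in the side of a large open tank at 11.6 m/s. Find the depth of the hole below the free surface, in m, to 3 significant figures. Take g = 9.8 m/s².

Inverting v = √(2gh) gives h = v² / 2g.
h = 11.6²/(2·9.8) = 135/19.60 = 6.87 m.

6.87 m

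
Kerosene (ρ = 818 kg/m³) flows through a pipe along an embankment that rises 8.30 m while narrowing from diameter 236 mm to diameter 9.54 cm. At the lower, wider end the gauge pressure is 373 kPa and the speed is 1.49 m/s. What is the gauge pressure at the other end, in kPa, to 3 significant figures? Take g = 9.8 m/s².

P₂ = 273 kPa

Mass conservation (A₁v₁ = A₂v₂) gives v₂ = 1.49 × 437/71.5 = 9.12 m/s.
Applying Bernoulli between the two ends and solving for P₂: P₂ = P₁ + ½ρ(v₁² − v₂²) − ρgΔh.
P₂ = 373000 + ½·818·(1.49² − 9.12²) − 818·9.8·(+8.30) = 373000 + (-33100) − (66500) = 273000 Pa.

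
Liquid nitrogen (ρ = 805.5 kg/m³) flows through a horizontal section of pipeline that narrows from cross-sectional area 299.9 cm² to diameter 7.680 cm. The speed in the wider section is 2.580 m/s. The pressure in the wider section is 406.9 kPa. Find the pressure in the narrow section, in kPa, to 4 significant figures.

The volume flow rate is constant, so v₂ = (A₁/A₂)v₁ = (299.9/46.32)·2.580 = 16.70 m/s.
Along the horizontal streamline, P + ½ρv² is constant.
P₂ = P₁ − ½ρ(v₂² − v₁²) = 406900 − ½·805.5·(16.70² − 2.580²) = 406900 − 109700 = 297200 Pa.

297.2 kPa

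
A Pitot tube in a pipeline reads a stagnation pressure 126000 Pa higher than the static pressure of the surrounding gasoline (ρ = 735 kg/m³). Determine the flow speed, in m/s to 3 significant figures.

v ≈ 18.5 m/s

Bernoulli between the free stream and the stagnation point: ½ρv² = P_stag − P_static.
v = √(2ΔP/ρ) = √(2·126000/735) = 18.5 m/s.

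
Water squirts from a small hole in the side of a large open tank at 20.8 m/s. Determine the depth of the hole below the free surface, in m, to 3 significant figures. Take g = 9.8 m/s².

Inverting v = √(2gh) gives h = v² / 2g.
h = 20.8²/(2·9.8) = 433/19.60 = 22.1 m.

h ≈ 22.1 m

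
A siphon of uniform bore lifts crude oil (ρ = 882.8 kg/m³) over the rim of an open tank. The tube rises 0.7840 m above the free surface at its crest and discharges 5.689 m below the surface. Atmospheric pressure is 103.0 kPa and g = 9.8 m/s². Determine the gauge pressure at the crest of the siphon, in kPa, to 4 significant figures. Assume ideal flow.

Bernoulli surface→outlet gives ½v² = g·h_out, so v = √(2·9.8·5.689) = 10.56 m/s.
With constant cross-section the crest speed equals v; applying Bernoulli from the surface up to the crest, P_top = P_atm − ½ρv² − ρg·h_top.
P_top = 103000 − ½·882.8·10.56² − 882.8·9.8·0.7840 = 47000 Pa. So P_gauge = P_top − P_atm = -56000 Pa.

P_gauge ≈ -56.00 kPa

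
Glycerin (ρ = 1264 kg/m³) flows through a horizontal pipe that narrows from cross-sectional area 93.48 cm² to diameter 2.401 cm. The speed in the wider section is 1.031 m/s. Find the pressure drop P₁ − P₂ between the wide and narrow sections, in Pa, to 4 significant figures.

The volume flow rate is constant, so v₂ = (A₁/A₂)v₁ = (93.48/4.528)·1.031 = 21.29 m/s.
Along the horizontal streamline, P + ½ρv² is constant.
P₁ − P₂ = ½·1264·(21.29² − 1.031²) = ½·1264·452.0 = 285700 Pa.

ΔP = 285700 Pa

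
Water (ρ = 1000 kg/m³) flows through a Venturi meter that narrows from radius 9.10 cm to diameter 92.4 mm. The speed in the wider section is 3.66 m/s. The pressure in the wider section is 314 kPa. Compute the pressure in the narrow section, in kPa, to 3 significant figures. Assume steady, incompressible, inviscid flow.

By continuity, v₂ = v₁·A₁/A₂ = 3.66·(260/67.1) = 14.2 m/s.
Along the horizontal streamline, P + ½ρv² is constant.
P₂ = P₁ − ½ρ(v₂² − v₁²) = 314000 − ½·1000·(14.2² − 3.66²) = 314000 − 94100 = 220000 Pa.

220 kPa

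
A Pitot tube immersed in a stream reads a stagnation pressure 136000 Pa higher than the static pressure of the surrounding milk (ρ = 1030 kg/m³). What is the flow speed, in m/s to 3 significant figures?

v = 16.3 m/s

The dynamic pressure equals the rise in static pressure at the stagnation point: ΔP = ½ρv².
v = √(2ΔP/ρ) = √(2·136000/1030) = 16.3 m/s.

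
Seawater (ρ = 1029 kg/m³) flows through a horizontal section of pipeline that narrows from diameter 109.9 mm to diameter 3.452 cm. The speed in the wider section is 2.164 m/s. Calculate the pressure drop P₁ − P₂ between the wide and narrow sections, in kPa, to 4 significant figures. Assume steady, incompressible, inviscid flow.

ΔP = 245.1 kPa

Mass conservation (A₁v₁ = A₂v₂) gives v₂ = 2.164 × 94.86/9.359 = 21.93 m/s.
Along the horizontal streamline, P + ½ρv² is constant.
P₁ − P₂ = ½·1029·(21.93² − 2.164²) = ½·1029·476.4 = 245100 Pa.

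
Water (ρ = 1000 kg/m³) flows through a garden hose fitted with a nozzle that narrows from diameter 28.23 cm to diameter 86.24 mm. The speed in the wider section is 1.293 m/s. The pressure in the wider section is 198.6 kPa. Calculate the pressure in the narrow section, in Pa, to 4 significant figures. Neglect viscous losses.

P₂ = 103500 Pa

By continuity, v₂ = v₁·A₁/A₂ = 1.293·(625.9/58.41) = 13.85 m/s.
Along the horizontal streamline, P + ½ρv² is constant.
P₂ = P₁ − ½ρ(v₂² − v₁²) = 198600 − ½·1000·(13.85² − 1.293²) = 198600 − 95140 = 103500 Pa.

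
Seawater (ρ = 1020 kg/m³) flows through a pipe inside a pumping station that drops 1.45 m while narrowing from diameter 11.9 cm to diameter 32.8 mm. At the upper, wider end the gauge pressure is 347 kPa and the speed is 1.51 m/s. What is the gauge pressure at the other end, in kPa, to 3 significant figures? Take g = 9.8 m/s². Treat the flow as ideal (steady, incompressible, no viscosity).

Mass conservation (A₁v₁ = A₂v₂) gives v₂ = 1.51 × 111/8.45 = 19.9 m/s.
Energy conservation along the streamline gives P₂ = P₁ − ½ρ(v₂² − v₁²) − ρg(h₂ − h₁).
P₂ = 347000 + ½·1020·(1.51² − 19.9²) − 1020·9.8·(−1.45) = 347000 + (-200000) − (-14500) = 161000 Pa.

161 kPa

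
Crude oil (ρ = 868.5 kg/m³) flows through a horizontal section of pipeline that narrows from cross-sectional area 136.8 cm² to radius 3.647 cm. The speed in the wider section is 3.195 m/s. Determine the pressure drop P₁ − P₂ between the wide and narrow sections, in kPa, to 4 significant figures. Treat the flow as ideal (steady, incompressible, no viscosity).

Continuity gives A₁v₁ = A₂v₂, so v₂ = (136.8 cm²)/(41.79 cm²) × 3.195 m/s = 10.46 m/s.
The pipe is horizontal, so Bernoulli reduces to P₁ + ½ρv₁² = P₂ + ½ρv₂².
P₁ − P₂ = ½·868.5·(10.46² − 3.195²) = ½·868.5·99.21 = 43080 Pa.

ΔP ≈ 43.08 kPa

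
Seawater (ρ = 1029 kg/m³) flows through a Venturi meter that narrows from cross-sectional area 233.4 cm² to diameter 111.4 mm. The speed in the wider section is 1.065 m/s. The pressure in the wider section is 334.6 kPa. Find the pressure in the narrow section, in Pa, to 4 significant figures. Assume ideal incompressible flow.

Mass conservation (A₁v₁ = A₂v₂) gives v₂ = 1.065 × 233.4/97.47 = 2.550 m/s.
With no height change, Bernoulli's equation is P₁ + ½ρv₁² = P₂ + ½ρv₂².
P₂ = P₁ − ½ρ(v₂² − v₁²) = 334600 − ½·1029·(2.550² − 1.065²) = 334600 − 2763 = 331800 Pa.

P₂ ≈ 331800 Pa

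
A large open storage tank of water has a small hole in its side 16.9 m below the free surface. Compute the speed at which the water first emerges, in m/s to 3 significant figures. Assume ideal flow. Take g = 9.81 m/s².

With the surface at rest and both surface and jet at atmospheric pressure, Bernoulli gives ρg h = ½ρv², so v = √(2gh) = √(2·9.81·16.9) = 18.2 m/s.

v = 18.2 m/s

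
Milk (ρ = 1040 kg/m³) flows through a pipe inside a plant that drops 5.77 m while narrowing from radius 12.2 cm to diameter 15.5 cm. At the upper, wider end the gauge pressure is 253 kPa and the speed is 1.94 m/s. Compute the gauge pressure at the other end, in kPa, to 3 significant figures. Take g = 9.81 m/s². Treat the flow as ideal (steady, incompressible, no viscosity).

Mass conservation (A₁v₁ = A₂v₂) gives v₂ = 1.94 × 468/189 = 4.81 m/s.
Applying Bernoulli between the two ends and solving for P₂: P₂ = P₁ + ½ρ(v₁² − v₂²) − ρgΔh.
P₂ = 253000 + ½·1040·(1.94² − 4.81²) − 1040·9.81·(−5.77) = 253000 + (-10100) − (-58900) = 302000 Pa.

P₂ = 302 kPa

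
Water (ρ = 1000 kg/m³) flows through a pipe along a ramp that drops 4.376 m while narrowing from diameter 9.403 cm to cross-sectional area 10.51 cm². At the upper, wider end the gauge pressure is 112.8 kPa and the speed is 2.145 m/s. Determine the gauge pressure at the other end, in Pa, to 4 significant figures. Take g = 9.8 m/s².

The volume flow rate is constant, so v₂ = (A₁/A₂)v₁ = (69.44/10.51)·2.145 = 14.17 m/s.
Energy conservation along the streamline gives P₂ = P₁ − ½ρ(v₂² − v₁²) − ρg(h₂ − h₁).
P₂ = 112800 + ½·1000·(2.145² − 14.17²) − 1000·9.8·(−4.376) = 112800 + (-98130) − (-42880) = 57560 Pa.

P₂ ≈ 57560 Pa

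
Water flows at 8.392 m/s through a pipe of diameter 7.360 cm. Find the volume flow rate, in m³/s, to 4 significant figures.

Q = A·v = 0.004254 m² × 8.392 m/s = 0.03570 m³/s.

0.03570 m³/s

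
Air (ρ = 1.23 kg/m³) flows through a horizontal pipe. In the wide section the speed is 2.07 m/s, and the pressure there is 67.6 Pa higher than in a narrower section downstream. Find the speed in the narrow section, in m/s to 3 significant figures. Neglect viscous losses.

Along the level pipe P + ½ρv² is conserved, hence v₂² = v₁² + 2(P₁ − P₂)/ρ.
v₂ = √(2.07² + 2·67.6/1.23) = √(4.28 + 110) = 10.7 m/s.

v₂ = 10.7 m/s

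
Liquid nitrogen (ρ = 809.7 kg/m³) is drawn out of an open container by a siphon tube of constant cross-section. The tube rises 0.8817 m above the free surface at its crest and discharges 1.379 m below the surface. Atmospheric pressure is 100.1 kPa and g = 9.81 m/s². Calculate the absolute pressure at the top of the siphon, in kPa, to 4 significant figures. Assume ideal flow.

Bernoulli surface→outlet gives ½v² = g·h_out, so v = √(2·9.81·1.379) = 5.202 m/s.
With constant cross-section the crest speed equals v; applying Bernoulli from the surface up to the crest, P_top = P_atm − ½ρv² − ρg·h_top.
P_top = 100100 − ½·809.7·5.202² − 809.7·9.81·0.8817 = 82140 Pa.

P_top = 82.14 kPa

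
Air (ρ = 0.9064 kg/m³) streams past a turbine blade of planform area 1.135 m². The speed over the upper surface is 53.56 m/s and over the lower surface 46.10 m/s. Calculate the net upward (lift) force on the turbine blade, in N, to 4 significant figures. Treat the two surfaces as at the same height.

F ≈ 382.4 N

With equal heights on the two surfaces, Bernoulli gives P_lower − P_upper = ½ρ(v_upper² − v_lower²).
ΔP = ½·0.9064·(53.56² − 46.10²) = 336.9 Pa.
Lift = ΔP · A = 336.9 × 1.135 = 382.4 N.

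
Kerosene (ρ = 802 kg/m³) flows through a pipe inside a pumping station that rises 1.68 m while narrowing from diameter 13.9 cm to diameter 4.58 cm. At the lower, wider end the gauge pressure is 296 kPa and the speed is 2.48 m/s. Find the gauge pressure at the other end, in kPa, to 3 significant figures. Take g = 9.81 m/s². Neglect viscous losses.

P₂ ≈ 76.0 kPa

Mass conservation (A₁v₁ = A₂v₂) gives v₂ = 2.48 × 152/16.5 = 22.8 m/s.
Applying Bernoulli between the two ends and solving for P₂: P₂ = P₁ + ½ρ(v₁² − v₂²) − ρgΔh.
P₂ = 296000 + ½·802·(2.48² − 22.8²) − 802·9.81·(+1.68) = 296000 + (-207000) − (13200) = 76000 Pa.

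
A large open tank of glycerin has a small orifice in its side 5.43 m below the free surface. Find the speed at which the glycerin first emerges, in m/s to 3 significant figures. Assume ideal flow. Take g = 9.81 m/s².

v ≈ 10.3 m/s

With the surface at rest and both surface and jet at atmospheric pressure, Bernoulli gives ρg h = ½ρv², so v = √(2gh) = √(2·9.81·5.43) = 10.3 m/s.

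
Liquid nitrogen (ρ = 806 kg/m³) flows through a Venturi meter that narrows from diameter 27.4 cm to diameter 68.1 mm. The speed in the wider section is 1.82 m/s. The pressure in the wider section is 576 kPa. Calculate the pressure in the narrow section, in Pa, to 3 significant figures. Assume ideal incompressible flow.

228000 Pa

Continuity gives A₁v₁ = A₂v₂, so v₂ = (590 cm²)/(36.4 cm²) × 1.82 m/s = 29.5 m/s.
Along the horizontal streamline, P + ½ρv² is constant.
P₂ = P₁ − ½ρ(v₂² − v₁²) = 576000 − ½·806·(29.5² − 1.82²) = 576000 − 348000 = 228000 Pa.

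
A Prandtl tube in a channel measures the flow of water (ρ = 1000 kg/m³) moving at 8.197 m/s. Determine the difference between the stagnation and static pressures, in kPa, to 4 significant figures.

33.60 kPa

At the stagnation point the flow is brought to rest, so Bernoulli gives P_stag − P_static = ½ρv².
ΔP = ½·1000·8.197² = 33600 Pa.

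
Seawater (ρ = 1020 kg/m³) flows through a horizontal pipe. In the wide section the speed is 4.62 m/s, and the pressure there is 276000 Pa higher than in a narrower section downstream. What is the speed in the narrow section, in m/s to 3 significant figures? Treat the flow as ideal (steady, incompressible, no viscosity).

Along the level pipe P + ½ρv² is conserved, hence v₂² = v₁² + 2(P₁ − P₂)/ρ.
v₂ = √(4.62² + 2·276000/1020) = √(21.3 + 541) = 23.7 m/s.

v₂ = 23.7 m/s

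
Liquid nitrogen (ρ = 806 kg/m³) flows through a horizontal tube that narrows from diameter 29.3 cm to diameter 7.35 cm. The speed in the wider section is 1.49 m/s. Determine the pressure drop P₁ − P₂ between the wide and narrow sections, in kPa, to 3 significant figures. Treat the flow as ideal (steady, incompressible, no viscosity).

225 kPa

By continuity, v₂ = v₁·A₁/A₂ = 1.49·(674/42.4) = 23.7 m/s.
Along the horizontal streamline, P + ½ρv² is constant.
P₁ − P₂ = ½·806·(23.7² − 1.49²) = ½·806·558 = 225000 Pa.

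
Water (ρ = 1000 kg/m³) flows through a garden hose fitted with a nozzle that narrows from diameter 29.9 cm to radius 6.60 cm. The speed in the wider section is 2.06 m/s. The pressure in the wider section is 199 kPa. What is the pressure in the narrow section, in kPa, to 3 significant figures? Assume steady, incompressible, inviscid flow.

By continuity, v₂ = v₁·A₁/A₂ = 2.06·(702/137) = 10.6 m/s.
With no height change, Bernoulli's equation is P₁ + ½ρv₁² = P₂ + ½ρv₂².
P₂ = P₁ − ½ρ(v₂² − v₁²) = 199000 − ½·1000·(10.6² − 2.06²) = 199000 − 53700 = 145000 Pa.

P₂ ≈ 145 kPa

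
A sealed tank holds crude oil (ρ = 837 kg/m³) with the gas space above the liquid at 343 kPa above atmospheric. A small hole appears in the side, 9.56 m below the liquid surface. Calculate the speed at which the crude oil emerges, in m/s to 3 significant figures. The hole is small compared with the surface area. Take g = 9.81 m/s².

v ≈ 31.7 m/s

Take point 1 at the surface (v₁ ≈ 0) and point 2 at the hole (at atmospheric pressure). Bernoulli: P₁ + ρg h = P_atm + ½ρv₂².
With P₁ − P_atm = 343000 Pa, v₂ = √(2gh + 2ΔP/ρ) = √(2·9.81·9.56 + 2·343000/837) = 31.7 m/s.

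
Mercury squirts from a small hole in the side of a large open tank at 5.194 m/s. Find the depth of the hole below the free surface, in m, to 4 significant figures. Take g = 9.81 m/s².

Inverting v = √(2gh) gives h = v² / 2g.
h = 5.194²/(2·9.81) = 26.98/19.62 = 1.375 m.

1.375 m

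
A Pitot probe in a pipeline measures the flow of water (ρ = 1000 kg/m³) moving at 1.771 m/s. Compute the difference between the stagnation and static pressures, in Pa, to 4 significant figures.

ΔP ≈ 1568 Pa

At the stagnation point the flow is brought to rest, so Bernoulli gives P_stag − P_static = ½ρv².
ΔP = ½·1000·1.771² = 1568 Pa.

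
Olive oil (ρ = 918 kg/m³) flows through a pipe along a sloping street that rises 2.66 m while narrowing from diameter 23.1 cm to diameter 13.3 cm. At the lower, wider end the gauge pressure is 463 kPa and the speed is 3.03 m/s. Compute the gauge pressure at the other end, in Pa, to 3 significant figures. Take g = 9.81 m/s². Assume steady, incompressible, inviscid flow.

P₂ ≈ 405000 Pa

The volume flow rate is constant, so v₂ = (A₁/A₂)v₁ = (419/139)·3.03 = 9.14 m/s.
Energy conservation along the streamline gives P₂ = P₁ − ½ρ(v₂² − v₁²) − ρg(h₂ − h₁).
P₂ = 463000 + ½·918·(3.03² − 9.14²) − 918·9.81·(+2.66) = 463000 + (-34100) − (24000) = 405000 Pa.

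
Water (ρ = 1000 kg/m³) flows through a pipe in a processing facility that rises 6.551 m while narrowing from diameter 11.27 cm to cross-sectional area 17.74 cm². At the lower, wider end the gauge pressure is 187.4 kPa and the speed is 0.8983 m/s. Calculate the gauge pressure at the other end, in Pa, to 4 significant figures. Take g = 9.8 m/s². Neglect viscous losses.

The volume flow rate is constant, so v₂ = (A₁/A₂)v₁ = (99.76/17.74)·0.8983 = 5.051 m/s.
Applying Bernoulli between the two ends and solving for P₂: P₂ = P₁ + ½ρ(v₁² − v₂²) − ρgΔh.
P₂ = 187400 + ½·1000·(0.8983² − 5.051²) − 1000·9.8·(+6.551) = 187400 + (-12350) − (64200) = 110800 Pa.

P₂ ≈ 110800 Pa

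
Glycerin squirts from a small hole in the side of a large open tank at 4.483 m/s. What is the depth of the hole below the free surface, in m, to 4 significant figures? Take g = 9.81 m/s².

For a small hole in a large open tank, ½v² = gh, giving h = v²/(2g).
h = 4.483²/(2·9.81) = 20.10/19.62 = 1.024 m.

h ≈ 1.024 m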